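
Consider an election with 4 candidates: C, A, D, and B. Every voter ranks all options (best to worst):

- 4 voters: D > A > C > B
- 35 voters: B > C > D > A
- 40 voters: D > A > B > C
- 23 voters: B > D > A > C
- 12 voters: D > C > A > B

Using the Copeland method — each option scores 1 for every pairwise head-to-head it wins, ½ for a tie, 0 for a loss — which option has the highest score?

C: loses to A, D, and B → score 0.
A: beats C; loses to D and B → score 1.
D: beats C and A; loses to B → score 2.
B: beats C, A, and D → score 3.
B has the best pairwise record.

B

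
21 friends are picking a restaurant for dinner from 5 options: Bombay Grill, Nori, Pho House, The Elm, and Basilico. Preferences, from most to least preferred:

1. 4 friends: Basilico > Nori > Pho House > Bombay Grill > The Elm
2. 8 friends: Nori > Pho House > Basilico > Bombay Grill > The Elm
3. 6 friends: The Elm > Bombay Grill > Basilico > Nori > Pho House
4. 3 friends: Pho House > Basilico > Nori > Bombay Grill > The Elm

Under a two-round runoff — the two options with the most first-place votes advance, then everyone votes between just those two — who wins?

Nori

Round 1 first-place votes: Bombay Grill 0, Nori 8, Pho House 3, The Elm 6, Basilico 4.
Nori and The Elm advance.
Runoff: Nori is preferred to The Elm by 15 voters; The Elm by 6.
Nori wins the runoff.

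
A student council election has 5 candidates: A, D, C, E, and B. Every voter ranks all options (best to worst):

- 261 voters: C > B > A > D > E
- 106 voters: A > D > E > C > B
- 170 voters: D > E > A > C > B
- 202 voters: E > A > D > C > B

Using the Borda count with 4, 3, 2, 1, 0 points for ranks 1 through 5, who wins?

A

A: 261·2 + 106·4 + 170·2 + 202·3 = 1892
D: 261·1 + 106·3 + 170·4 + 202·2 = 1663
C: 261·4 + 106·1 + 170·1 + 202·1 = 1522
E: 261·0 + 106·2 + 170·3 + 202·4 = 1530
B: 261·3 + 106·0 + 170·0 + 202·0 = 783
A has the highest Borda score (1892).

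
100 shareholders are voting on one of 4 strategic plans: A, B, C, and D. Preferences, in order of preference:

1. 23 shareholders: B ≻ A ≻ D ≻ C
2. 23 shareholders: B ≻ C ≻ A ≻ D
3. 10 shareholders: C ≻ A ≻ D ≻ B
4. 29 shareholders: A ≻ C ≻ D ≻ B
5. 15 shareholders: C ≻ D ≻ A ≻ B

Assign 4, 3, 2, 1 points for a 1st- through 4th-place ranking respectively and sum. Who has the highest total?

A

A: 23·3 + 23·2 + 10·3 + 29·4 + 15·2 = 291
B: 23·4 + 23·4 + 10·1 + 29·1 + 15·1 = 238
C: 23·1 + 23·3 + 10·4 + 29·3 + 15·4 = 279
D: 23·2 + 23·1 + 10·2 + 29·2 + 15·3 = 192
A has the highest Borda score (291).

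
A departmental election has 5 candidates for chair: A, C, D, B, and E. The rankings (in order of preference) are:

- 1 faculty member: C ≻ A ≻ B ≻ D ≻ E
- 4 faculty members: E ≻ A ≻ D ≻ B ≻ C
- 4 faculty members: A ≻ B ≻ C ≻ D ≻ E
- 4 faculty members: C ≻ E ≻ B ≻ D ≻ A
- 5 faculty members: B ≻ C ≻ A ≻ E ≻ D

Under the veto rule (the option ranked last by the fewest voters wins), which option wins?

Last-place votes: A 4, C 4, D 5, B 0, E 5.
B is ranked last by the fewest voters, so B wins.

B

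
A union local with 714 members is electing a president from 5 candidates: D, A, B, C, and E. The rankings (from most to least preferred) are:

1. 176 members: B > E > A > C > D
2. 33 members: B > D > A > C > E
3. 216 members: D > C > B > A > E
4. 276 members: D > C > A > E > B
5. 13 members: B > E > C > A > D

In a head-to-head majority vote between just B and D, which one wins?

Voters preferring B to D: 222; preferring D to B: 492.
D wins the head-to-head.

D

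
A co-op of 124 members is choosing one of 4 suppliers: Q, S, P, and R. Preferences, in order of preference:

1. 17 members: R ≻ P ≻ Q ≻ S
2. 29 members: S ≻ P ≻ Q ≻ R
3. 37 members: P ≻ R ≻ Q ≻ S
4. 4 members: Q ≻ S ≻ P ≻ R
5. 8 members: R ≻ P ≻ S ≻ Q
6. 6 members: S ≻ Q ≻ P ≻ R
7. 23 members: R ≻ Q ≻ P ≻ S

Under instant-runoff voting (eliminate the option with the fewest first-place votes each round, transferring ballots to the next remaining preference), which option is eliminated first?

Q

Round 1: Q 4, S 35, P 37, R 48. Eliminate Q.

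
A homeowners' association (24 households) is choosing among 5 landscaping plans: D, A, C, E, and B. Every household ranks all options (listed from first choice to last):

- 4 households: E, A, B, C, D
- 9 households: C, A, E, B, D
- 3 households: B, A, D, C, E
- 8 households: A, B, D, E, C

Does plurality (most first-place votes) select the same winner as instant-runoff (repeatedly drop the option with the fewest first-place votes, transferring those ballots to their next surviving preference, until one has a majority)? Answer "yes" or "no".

no

Plurality — first-place votes: D 0, A 8, C 9, E 4, B 3. Winner: C.
Instant-runoff — R1 D 0, A 8, C 9, E 4, B 3 (D out); R2 A 8, C 9, E 4, B 3 (B out); R3 A 11, C 9, E 4 (E out); R4 A 15, C 9 (A winner). Winner: A.
The two methods disagree.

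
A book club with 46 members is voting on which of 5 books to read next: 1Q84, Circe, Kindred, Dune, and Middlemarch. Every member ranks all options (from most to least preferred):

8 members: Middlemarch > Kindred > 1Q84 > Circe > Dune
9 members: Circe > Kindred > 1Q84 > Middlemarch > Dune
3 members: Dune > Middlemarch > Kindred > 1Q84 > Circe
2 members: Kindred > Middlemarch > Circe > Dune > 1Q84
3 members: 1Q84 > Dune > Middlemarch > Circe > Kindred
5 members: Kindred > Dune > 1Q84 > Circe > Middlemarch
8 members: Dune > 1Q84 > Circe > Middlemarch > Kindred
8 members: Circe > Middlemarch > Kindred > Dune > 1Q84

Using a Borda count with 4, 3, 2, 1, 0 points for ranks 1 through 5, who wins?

1Q84: 8·2 + 9·2 + 3·1 + 2·0 + 3·4 + 5·2 + 8·3 + 8·0 = 83
Circe: 8·1 + 9·4 + 3·0 + 2·2 + 3·1 + 5·1 + 8·2 + 8·4 = 104
Kindred: 8·3 + 9·3 + 3·2 + 2·4 + 3·0 + 5·4 + 8·0 + 8·2 = 101
Dune: 8·0 + 9·0 + 3·4 + 2·1 + 3·3 + 5·3 + 8·4 + 8·1 = 78
Middlemarch: 8·4 + 9·1 + 3·3 + 2·3 + 3·2 + 5·0 + 8·1 + 8·3 = 94
Circe has the highest Borda score (104).

Circe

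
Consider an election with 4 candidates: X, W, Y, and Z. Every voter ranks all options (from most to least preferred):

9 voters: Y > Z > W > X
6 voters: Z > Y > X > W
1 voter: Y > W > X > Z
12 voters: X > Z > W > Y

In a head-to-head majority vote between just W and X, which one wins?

Voters preferring W to X: 10; preferring X to W: 18.
X wins the head-to-head.

X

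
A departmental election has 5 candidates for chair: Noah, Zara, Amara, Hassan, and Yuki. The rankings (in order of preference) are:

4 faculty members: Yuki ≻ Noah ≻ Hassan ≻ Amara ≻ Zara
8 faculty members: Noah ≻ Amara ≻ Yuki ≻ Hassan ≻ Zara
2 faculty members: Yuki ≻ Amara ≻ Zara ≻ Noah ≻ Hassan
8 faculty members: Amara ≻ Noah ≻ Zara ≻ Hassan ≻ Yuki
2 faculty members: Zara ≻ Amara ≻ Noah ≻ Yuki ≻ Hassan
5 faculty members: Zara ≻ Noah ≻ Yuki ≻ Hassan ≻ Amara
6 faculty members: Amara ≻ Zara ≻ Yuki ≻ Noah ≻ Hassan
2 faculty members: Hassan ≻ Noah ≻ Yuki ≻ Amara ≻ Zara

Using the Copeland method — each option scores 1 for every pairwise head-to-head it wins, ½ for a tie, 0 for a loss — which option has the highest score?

Noah: beats Zara, Amara, Hassan, and Yuki → score 4.
Zara: beats Hassan and Yuki; loses to Noah and Amara → score 2.
Amara: beats Zara, Hassan, and Yuki; loses to Noah → score 3.
Hassan: loses to Noah, Zara, Amara, and Yuki → score 0.
Yuki: beats Hassan; loses to Noah, Zara, and Amara → score 1.
Noah has the best pairwise record.

Noah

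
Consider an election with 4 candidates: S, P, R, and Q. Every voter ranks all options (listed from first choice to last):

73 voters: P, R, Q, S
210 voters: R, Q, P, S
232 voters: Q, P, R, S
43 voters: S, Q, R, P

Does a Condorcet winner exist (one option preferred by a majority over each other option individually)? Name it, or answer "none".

none

Checking pairwise contests:
P beats S 515–43.
Q beats P 485–73.
P beats R 305–253.
R beats Q 283–275.
Every option loses at least one head-to-head, so there is no Condorcet winner.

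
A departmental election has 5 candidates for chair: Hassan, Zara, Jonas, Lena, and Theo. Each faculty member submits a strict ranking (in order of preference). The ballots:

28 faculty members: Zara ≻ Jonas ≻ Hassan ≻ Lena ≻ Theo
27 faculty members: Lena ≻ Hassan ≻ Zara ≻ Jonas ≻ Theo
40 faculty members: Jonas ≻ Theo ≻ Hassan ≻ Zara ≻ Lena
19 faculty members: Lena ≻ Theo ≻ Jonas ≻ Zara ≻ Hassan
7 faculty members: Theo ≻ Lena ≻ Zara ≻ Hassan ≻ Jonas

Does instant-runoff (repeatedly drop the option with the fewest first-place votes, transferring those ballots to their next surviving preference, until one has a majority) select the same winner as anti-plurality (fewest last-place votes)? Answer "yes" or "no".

Instant-runoff — R1 Hassan 0, Zara 28, Jonas 40, Lena 46, Theo 7 (Hassan out); R2 Zara 28, Jonas 40, Lena 46, Theo 7 (Theo out); R3 Zara 28, Jonas 40, Lena 53 (Zara out); R4 Jonas 68, Lena 53 (Jonas winner). Winner: Jonas.
Anti-plurality — last-place votes: Hassan 19, Zara 0, Jonas 7, Lena 40, Theo 55. Winner: Zara.
The two methods disagree.

no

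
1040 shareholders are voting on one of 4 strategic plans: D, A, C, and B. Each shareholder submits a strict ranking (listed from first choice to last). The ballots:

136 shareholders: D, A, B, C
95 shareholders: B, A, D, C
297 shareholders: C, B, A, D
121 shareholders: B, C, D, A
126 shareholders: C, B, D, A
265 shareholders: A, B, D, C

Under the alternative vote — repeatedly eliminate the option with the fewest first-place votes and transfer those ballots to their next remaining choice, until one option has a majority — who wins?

C

Round 1: D 136, A 265, C 423, B 216. Eliminate D.
Round 2: A 401, C 423, B 216. Eliminate B.
Round 3: A 496, C 544. C has a majority.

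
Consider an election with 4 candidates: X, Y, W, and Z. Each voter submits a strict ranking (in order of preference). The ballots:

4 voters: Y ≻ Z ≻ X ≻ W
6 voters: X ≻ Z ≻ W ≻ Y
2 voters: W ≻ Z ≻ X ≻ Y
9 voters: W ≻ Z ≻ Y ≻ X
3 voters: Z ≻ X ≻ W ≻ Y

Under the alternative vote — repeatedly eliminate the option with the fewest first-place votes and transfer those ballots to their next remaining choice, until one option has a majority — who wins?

X

Round 1: X 6, Y 4, W 11, Z 3. Eliminate Z.
Round 2: X 9, Y 4, W 11. Eliminate Y.
Round 3: X 13, W 11. X has a majority.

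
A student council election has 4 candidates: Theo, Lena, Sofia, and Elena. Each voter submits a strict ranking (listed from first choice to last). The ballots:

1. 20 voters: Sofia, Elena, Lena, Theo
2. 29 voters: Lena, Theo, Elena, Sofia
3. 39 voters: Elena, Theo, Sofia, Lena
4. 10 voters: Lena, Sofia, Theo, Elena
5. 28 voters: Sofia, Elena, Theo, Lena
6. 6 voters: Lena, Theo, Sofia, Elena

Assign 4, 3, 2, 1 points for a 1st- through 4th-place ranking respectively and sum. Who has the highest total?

Elena

Theo: 20·1 + 29·3 + 39·3 + 10·2 + 28·2 + 6·3 = 318
Lena: 20·2 + 29·4 + 39·1 + 10·4 + 28·1 + 6·4 = 287
Sofia: 20·4 + 29·1 + 39·2 + 10·3 + 28·4 + 6·2 = 341
Elena: 20·3 + 29·2 + 39·4 + 10·1 + 28·3 + 6·1 = 374
Elena has the highest Borda score (374).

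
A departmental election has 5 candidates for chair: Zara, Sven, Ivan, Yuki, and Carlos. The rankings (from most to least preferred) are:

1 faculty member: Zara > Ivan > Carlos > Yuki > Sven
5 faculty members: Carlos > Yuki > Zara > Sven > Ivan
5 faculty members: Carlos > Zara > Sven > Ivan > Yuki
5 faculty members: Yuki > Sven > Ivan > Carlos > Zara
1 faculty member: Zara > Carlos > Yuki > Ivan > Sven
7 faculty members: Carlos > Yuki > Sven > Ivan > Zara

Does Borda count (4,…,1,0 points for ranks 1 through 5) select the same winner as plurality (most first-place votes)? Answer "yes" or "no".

Borda — scores: Zara 33, Sven 44, Ivan 26, Yuki 59, Carlos 78. Winner: Carlos.
Plurality — first-place votes: Zara 2, Sven 0, Ivan 0, Yuki 5, Carlos 17. Winner: Carlos.
The two methods agree.

yes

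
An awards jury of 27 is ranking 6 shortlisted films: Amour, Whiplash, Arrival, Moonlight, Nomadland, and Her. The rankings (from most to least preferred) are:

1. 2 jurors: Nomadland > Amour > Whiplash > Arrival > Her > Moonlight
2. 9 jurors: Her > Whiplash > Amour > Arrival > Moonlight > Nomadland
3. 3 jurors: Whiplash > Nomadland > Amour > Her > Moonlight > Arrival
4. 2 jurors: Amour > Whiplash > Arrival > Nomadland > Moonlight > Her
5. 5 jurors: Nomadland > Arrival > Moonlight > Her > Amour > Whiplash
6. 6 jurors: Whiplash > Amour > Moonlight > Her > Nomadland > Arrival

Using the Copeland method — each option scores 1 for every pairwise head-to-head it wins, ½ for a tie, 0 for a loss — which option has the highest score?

Her

Amour: beats Arrival, Moonlight, and Nomadland; loses to Whiplash and Her → score 3.
Whiplash: beats Amour, Arrival, Moonlight, and Nomadland; loses to Her → score 4.
Arrival: beats Moonlight; loses to Amour, Whiplash, Nomadland, and Her → score 1.
Moonlight: beats Nomadland; loses to Amour, Whiplash, Arrival, and Her → score 1.
Nomadland: beats Arrival; loses to Amour, Whiplash, Moonlight, and Her → score 1.
Her: beats Amour, Whiplash, Arrival, Moonlight, and Nomadland → score 5.
Her has the best pairwise record.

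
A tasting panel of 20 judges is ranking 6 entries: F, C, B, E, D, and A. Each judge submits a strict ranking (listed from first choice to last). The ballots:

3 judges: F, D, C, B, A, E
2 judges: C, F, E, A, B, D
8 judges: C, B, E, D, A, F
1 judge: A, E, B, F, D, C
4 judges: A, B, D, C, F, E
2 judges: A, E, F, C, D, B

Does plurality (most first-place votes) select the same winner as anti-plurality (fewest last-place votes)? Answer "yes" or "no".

Plurality — first-place votes: F 3, C 10, B 0, E 0, D 0, A 7. Winner: C.
Anti-plurality — last-place votes: F 8, C 1, B 2, E 7, D 2, A 0. Winner: A.
The two methods disagree.

no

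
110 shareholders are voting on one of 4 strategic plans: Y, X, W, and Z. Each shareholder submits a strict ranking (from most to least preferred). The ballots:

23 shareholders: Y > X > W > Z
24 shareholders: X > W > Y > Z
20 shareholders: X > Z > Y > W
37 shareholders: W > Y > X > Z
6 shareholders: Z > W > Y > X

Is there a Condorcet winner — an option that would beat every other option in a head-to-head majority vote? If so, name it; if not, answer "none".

Checking pairwise contests:
W beats Y 67–43.
Y beats X 66–44.
X beats W 67–43.
Y beats Z 84–26.
Every option loses at least one head-to-head, so there is no Condorcet winner.

none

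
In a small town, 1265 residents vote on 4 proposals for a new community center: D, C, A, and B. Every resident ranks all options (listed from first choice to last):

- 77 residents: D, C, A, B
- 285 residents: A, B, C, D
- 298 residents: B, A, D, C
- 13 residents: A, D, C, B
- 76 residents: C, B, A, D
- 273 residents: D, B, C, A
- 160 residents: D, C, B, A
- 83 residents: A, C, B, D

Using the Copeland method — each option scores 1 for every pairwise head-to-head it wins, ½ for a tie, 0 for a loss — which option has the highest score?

B

D: beats C; loses to A and B → score 1.
C: loses to D, A, and B → score 0.
A: beats D and C; loses to B → score 2.
B: beats D, C, and A → score 3.
B has the best pairwise record.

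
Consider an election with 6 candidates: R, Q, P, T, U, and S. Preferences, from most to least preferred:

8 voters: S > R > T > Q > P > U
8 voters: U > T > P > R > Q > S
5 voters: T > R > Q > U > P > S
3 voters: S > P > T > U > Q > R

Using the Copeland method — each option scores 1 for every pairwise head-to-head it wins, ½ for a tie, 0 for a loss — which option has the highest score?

T

R: beats Q, P, U, and S; loses to T → score 4.
Q: beats P, U, and S; loses to R and T → score 3.
P: beats S; loses to R, Q, T, and U → score 1.
T: beats R, Q, P, U, and S → score 5.
U: beats P and S; loses to R, Q, and T → score 2.
S: loses to R, Q, P, T, and U → score 0.
T has the best pairwise record.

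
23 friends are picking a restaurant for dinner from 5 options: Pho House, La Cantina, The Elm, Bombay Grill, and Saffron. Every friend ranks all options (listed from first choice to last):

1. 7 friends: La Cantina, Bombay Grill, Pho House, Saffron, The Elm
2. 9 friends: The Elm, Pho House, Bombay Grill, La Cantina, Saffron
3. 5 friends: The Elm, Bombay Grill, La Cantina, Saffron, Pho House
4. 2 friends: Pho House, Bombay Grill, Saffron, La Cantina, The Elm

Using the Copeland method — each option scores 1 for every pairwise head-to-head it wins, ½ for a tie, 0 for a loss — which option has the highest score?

The Elm

Pho House: beats Saffron; loses to La Cantina, The Elm, and Bombay Grill → score 1.
La Cantina: beats Pho House and Saffron; loses to The Elm and Bombay Grill → score 2.
The Elm: beats Pho House, La Cantina, Bombay Grill, and Saffron → score 4.
Bombay Grill: beats Pho House, La Cantina, and Saffron; loses to The Elm → score 3.
Saffron: loses to Pho House, La Cantina, The Elm, and Bombay Grill → score 0.
The Elm has the best pairwise record.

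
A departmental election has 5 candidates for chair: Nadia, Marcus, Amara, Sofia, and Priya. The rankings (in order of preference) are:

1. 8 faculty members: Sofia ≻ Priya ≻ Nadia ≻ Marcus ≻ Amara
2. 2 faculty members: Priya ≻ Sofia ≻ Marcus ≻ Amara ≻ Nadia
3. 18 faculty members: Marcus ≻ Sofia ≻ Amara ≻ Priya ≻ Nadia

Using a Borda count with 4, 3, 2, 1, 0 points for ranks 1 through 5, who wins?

Nadia: 8·2 + 2·0 + 18·0 = 16
Marcus: 8·1 + 2·2 + 18·4 = 84
Amara: 8·0 + 2·1 + 18·2 = 38
Sofia: 8·4 + 2·3 + 18·3 = 92
Priya: 8·3 + 2·4 + 18·1 = 50
Sofia has the highest Borda score (92).

Sofia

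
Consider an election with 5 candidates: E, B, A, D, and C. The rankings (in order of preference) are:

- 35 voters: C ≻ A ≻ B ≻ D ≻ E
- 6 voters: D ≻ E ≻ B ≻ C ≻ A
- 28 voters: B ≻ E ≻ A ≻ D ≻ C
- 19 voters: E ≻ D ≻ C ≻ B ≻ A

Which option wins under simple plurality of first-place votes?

First-place votes: E 19, B 28, A 0, D 6, C 35.
C has the most first-place votes.

C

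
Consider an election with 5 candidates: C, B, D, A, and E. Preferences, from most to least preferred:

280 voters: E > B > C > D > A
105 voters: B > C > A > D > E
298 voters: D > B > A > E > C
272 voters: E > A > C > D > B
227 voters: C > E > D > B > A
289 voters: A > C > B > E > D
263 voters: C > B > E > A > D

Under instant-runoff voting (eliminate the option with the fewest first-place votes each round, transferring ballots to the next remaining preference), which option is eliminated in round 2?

Round 1: C 490, B 105, D 298, A 289, E 552. Eliminate B.
Round 2: C 595, D 298, A 289, E 552. Eliminate A.

A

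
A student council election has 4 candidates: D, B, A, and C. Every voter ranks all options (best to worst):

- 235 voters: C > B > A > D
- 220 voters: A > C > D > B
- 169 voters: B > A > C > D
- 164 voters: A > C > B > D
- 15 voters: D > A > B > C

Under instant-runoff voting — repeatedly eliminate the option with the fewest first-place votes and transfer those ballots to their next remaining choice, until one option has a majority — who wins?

A

Round 1: D 15, B 169, A 384, C 235. Eliminate D.
Round 2: B 169, A 399, C 235. Eliminate B.
Round 3: A 568, C 235. A has a majority.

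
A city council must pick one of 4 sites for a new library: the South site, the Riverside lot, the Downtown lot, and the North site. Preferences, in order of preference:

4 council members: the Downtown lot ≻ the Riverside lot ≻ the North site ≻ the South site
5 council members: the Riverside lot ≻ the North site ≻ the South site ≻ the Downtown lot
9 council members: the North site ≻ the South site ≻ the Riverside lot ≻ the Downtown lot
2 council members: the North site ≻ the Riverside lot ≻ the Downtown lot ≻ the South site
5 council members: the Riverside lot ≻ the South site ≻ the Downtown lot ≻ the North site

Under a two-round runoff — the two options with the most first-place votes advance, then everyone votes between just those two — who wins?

the Riverside lot

Round 1 first-place votes: the South site 0, the Riverside lot 10, the Downtown lot 4, the North site 11.
the North site and the Riverside lot advance.
Runoff: the North site is preferred to the Riverside lot by 11 voters; the Riverside lot by 14.
the Riverside lot wins the runoff.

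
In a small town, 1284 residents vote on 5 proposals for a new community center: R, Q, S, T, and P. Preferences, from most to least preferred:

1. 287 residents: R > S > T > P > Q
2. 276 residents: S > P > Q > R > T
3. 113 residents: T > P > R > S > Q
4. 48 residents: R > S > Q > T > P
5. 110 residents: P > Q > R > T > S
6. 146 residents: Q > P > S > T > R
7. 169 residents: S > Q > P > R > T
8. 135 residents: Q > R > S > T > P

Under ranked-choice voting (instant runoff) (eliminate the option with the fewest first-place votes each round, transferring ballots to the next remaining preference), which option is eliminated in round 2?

T

Round 1: R 335, Q 281, S 445, T 113, P 110. Eliminate P.
Round 2: R 335, Q 391, S 445, T 113. Eliminate T.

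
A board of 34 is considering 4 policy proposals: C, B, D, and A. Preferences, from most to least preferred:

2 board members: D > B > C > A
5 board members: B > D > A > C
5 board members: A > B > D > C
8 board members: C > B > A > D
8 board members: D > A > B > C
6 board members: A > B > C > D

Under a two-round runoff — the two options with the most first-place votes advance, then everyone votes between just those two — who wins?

Round 1 first-place votes: C 8, B 5, D 10, A 11.
A and D advance.
Runoff: A is preferred to D by 19 voters; D by 15.
A wins the runoff.

A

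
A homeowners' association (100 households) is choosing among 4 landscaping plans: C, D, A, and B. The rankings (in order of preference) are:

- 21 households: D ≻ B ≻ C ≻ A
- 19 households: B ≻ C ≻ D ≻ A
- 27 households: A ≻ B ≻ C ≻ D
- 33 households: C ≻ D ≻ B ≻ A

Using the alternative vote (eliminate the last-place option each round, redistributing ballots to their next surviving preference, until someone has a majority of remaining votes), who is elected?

C

Round 1: C 33, D 21, A 27, B 19. Eliminate B.
Round 2: C 52, D 21, A 27. C has a majority.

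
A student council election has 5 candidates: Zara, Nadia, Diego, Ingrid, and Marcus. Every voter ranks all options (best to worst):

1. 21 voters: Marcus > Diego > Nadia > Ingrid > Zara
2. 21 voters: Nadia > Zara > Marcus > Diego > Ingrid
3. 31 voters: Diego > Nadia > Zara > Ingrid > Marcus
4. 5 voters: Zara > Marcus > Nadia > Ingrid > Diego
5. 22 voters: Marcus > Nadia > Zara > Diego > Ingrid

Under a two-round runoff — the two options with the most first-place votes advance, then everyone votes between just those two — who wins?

Marcus

Round 1 first-place votes: Zara 5, Nadia 21, Diego 31, Ingrid 0, Marcus 43.
Marcus and Diego advance.
Runoff: Marcus is preferred to Diego by 69 voters; Diego by 31.
Marcus wins the runoff.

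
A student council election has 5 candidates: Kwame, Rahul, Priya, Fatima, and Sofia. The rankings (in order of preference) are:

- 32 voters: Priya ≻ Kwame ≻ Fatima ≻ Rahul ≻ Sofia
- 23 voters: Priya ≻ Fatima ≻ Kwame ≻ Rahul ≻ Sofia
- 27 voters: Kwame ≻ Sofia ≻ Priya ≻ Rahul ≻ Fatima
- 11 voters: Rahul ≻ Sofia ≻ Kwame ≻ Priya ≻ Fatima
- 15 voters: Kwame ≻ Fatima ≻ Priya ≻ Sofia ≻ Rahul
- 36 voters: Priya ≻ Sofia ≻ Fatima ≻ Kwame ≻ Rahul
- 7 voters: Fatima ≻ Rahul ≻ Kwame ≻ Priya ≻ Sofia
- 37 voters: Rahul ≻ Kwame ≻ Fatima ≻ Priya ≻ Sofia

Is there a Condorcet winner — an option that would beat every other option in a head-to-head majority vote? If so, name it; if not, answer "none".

Kwame vs Rahul: 133–55 for Kwame.
Kwame vs Priya: 97–91 for Kwame.
Kwame vs Fatima: 122–66 for Kwame.
Kwame vs Sofia: 141–47 for Kwame.
Kwame beats every other option head-to-head.

Kwame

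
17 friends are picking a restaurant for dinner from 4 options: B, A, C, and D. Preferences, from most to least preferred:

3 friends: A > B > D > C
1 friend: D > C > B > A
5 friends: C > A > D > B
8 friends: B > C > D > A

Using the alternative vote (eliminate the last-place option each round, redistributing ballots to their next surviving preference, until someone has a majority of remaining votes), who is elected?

Round 1: B 8, A 3, C 5, D 1. Eliminate D.
Round 2: B 8, A 3, C 6. Eliminate A.
Round 3: B 11, C 6. B has a majority.

B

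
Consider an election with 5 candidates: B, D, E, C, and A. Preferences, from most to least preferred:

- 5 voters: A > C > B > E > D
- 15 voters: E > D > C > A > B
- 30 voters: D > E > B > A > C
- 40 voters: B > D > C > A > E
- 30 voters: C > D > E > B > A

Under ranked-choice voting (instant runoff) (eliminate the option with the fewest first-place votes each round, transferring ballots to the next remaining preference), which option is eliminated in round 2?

Round 1: B 40, D 30, E 15, C 30, A 5. Eliminate A.
Round 2: B 40, D 30, E 15, C 35. Eliminate E.

E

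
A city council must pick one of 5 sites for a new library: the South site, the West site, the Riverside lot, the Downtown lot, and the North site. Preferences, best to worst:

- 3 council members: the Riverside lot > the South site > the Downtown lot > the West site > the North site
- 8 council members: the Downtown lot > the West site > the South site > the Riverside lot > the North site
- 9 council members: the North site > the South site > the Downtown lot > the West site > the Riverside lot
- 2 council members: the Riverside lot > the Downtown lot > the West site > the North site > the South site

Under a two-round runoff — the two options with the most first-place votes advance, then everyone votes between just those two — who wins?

the Downtown lot

Round 1 first-place votes: the South site 0, the West site 0, the Riverside lot 5, the Downtown lot 8, the North site 9.
the North site and the Downtown lot advance.
Runoff: the North site is preferred to the Downtown lot by 9 voters; the Downtown lot by 13.
the Downtown lot wins the runoff.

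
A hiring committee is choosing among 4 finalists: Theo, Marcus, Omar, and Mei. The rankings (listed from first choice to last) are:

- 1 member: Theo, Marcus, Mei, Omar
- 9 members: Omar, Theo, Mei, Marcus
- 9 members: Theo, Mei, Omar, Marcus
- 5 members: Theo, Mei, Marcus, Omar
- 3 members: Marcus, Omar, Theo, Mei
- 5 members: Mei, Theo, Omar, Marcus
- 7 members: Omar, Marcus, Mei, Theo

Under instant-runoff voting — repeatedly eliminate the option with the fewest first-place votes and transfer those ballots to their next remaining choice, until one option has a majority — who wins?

Theo

Round 1: Theo 15, Marcus 3, Omar 16, Mei 5. Eliminate Marcus.
Round 2: Theo 15, Omar 19, Mei 5. Eliminate Mei.
Round 3: Theo 20, Omar 19. Theo has a majority.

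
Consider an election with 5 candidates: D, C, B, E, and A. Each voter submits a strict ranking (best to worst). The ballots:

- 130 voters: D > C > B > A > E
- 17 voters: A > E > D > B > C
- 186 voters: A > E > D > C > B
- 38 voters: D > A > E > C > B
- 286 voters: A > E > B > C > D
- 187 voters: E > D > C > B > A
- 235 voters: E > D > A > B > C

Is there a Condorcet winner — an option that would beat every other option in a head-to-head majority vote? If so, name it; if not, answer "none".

Checking pairwise contests:
E beats D 911–168.
D beats C 793–286.
D beats B 793–286.
A beats E 657–422.
D beats A 590–489.
Every option loses at least one head-to-head, so there is no Condorcet winner.

none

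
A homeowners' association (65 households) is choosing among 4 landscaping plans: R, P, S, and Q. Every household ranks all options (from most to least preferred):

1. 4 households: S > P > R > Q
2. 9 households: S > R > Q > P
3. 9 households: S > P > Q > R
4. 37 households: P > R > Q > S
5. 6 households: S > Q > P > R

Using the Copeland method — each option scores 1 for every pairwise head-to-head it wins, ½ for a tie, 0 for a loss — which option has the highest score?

R: beats S and Q; loses to P → score 2.
P: beats R, S, and Q → score 3.
S: loses to R, P, and Q → score 0.
Q: beats S; loses to R and P → score 1.
P has the best pairwise record.

P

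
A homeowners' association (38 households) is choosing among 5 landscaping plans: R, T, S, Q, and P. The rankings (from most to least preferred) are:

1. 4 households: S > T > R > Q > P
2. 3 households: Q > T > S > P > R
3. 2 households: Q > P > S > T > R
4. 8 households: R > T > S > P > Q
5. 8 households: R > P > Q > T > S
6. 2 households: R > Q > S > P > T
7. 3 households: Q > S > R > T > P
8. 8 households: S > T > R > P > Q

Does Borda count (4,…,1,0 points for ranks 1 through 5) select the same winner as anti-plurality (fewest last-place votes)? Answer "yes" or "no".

Borda — scores: R 102, T 82, S 87, Q 58, P 51. Winner: R.
Anti-plurality — last-place votes: R 5, T 2, S 8, Q 16, P 7. Winner: T.
The two methods disagree.

no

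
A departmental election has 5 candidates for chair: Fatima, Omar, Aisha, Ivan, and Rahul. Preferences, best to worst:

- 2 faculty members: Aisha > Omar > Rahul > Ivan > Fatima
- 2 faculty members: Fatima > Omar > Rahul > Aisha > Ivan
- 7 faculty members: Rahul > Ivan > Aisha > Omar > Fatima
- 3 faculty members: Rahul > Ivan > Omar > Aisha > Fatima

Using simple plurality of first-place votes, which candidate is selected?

Rahul

First-place votes: Fatima 2, Omar 0, Aisha 2, Ivan 0, Rahul 10.
Rahul has the most first-place votes.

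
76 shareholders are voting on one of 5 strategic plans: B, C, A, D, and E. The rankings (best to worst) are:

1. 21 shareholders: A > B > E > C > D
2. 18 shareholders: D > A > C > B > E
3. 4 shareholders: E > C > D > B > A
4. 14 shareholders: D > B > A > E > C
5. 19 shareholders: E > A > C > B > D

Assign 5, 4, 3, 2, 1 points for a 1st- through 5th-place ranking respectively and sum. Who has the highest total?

B: 21·4 + 18·2 + 4·2 + 14·4 + 19·2 = 222
C: 21·2 + 18·3 + 4·4 + 14·1 + 19·3 = 183
A: 21·5 + 18·4 + 4·1 + 14·3 + 19·4 = 299
D: 21·1 + 18·5 + 4·3 + 14·5 + 19·1 = 212
E: 21·3 + 18·1 + 4·5 + 14·2 + 19·5 = 224
A has the highest Borda score (299).

A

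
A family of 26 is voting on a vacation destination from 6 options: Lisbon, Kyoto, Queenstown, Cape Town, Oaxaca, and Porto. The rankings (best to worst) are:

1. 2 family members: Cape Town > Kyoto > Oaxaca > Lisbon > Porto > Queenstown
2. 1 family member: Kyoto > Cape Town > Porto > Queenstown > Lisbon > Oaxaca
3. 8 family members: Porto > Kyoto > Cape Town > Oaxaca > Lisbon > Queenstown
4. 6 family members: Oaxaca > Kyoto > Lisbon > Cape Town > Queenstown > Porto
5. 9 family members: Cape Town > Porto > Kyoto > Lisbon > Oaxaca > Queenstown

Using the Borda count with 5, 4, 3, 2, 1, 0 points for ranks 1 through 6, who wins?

Lisbon: 2·2 + 1·1 + 8·1 + 6·3 + 9·2 = 49
Kyoto: 2·4 + 1·5 + 8·4 + 6·4 + 9·3 = 96
Queenstown: 2·0 + 1·2 + 8·0 + 6·1 + 9·0 = 8
Cape Town: 2·5 + 1·4 + 8·3 + 6·2 + 9·5 = 95
Oaxaca: 2·3 + 1·0 + 8·2 + 6·5 + 9·1 = 61
Porto: 2·1 + 1·3 + 8·5 + 6·0 + 9·4 = 81
Kyoto has the highest Borda score (96).

Kyoto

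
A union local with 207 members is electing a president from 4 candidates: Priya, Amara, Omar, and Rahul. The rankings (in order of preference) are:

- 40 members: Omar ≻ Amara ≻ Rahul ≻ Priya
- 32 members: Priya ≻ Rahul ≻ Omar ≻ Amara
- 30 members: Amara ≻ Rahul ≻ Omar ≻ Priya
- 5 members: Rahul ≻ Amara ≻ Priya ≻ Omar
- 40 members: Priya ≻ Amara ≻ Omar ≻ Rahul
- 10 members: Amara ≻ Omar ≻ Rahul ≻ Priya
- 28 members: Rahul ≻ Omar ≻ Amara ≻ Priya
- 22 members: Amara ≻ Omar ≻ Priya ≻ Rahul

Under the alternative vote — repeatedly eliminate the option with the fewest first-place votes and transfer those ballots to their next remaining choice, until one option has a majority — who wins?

Round 1: Priya 72, Amara 62, Omar 40, Rahul 33. Eliminate Rahul.
Round 2: Priya 72, Amara 67, Omar 68. Eliminate Amara.
Round 3: Priya 77, Omar 130. Omar has a majority.

Omar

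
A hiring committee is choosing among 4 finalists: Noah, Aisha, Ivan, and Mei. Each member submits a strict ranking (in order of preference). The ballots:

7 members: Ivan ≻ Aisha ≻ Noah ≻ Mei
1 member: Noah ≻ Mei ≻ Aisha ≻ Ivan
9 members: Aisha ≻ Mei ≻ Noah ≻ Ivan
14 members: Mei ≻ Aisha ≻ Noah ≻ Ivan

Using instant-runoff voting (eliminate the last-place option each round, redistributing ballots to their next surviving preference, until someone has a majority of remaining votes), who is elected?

Aisha

Round 1: Noah 1, Aisha 9, Ivan 7, Mei 14. Eliminate Noah.
Round 2: Aisha 9, Ivan 7, Mei 15. Eliminate Ivan.
Round 3: Aisha 16, Mei 15. Aisha has a majority.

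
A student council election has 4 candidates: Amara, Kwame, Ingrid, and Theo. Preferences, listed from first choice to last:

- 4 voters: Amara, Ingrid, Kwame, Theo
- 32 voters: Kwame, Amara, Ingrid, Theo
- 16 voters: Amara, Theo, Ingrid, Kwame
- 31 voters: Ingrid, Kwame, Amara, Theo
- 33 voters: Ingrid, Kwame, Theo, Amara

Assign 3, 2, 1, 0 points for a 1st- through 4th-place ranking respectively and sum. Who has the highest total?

Ingrid

Amara: 4·3 + 32·2 + 16·3 + 31·1 + 33·0 = 155
Kwame: 4·1 + 32·3 + 16·0 + 31·2 + 33·2 = 228
Ingrid: 4·2 + 32·1 + 16·1 + 31·3 + 33·3 = 248
Theo: 4·0 + 32·0 + 16·2 + 31·0 + 33·1 = 65
Ingrid has the highest Borda score (248).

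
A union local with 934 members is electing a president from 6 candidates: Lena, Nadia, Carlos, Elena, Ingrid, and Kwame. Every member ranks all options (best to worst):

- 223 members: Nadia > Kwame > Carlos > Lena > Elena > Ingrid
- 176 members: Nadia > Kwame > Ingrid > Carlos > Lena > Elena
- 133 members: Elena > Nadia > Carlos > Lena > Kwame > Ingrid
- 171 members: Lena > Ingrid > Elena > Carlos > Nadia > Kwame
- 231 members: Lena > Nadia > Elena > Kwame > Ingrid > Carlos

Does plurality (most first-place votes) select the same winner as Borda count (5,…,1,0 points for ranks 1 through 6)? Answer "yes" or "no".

Plurality — first-place votes: Lena 402, Nadia 399, Carlos 0, Elena 133, Ingrid 0, Kwame 0. Winner: Lena.
Borda — scores: Lena 2898, Nadia 3622, Carlos 1762, Elena 2094, Ingrid 1443, Kwame 2191. Winner: Nadia.
The two methods disagree.

no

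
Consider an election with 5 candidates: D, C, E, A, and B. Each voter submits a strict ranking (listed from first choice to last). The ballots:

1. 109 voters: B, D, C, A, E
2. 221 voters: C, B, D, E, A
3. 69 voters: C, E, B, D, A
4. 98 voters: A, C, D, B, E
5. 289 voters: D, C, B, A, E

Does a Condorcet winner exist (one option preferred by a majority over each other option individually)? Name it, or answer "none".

Checking pairwise contests:
B beats D 399–387.
D beats C 398–388.
D beats E 717–69.
D beats A 688–98.
C beats B 677–109.
Every option loses at least one head-to-head, so there is no Condorcet winner.

none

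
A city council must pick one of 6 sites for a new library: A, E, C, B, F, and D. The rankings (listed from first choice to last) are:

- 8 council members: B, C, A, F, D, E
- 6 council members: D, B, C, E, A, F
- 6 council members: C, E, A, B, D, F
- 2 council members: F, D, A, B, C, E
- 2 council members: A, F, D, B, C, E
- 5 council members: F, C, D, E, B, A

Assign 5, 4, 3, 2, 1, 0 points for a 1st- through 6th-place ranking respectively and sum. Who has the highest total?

A: 8·3 + 6·1 + 6·3 + 2·3 + 2·5 + 5·0 = 64
E: 8·0 + 6·2 + 6·4 + 2·0 + 2·0 + 5·2 = 46
C: 8·4 + 6·3 + 6·5 + 2·1 + 2·1 + 5·4 = 104
B: 8·5 + 6·4 + 6·2 + 2·2 + 2·2 + 5·1 = 89
F: 8·2 + 6·0 + 6·0 + 2·5 + 2·4 + 5·5 = 59
D: 8·1 + 6·5 + 6·1 + 2·4 + 2·3 + 5·3 = 73
C has the highest Borda score (104).

C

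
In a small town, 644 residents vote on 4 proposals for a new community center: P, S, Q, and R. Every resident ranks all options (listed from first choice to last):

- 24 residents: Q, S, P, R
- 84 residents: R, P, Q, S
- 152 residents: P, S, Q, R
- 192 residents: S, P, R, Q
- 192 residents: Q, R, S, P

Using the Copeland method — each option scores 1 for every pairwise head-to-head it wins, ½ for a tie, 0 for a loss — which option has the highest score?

P: beats Q and R; loses to S → score 2.
S: beats P, Q, and R → score 3.
Q: beats R; loses to P and S → score 1.
R: loses to P, S, and Q → score 0.
S has the best pairwise record.

S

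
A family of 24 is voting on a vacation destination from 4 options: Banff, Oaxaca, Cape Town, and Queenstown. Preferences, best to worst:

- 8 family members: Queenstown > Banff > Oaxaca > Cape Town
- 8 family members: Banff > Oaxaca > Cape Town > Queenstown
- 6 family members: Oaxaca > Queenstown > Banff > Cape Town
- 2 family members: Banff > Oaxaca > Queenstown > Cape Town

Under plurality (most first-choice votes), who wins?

Banff

First-place votes: Banff 10, Oaxaca 6, Cape Town 0, Queenstown 8.
Banff has the most first-place votes.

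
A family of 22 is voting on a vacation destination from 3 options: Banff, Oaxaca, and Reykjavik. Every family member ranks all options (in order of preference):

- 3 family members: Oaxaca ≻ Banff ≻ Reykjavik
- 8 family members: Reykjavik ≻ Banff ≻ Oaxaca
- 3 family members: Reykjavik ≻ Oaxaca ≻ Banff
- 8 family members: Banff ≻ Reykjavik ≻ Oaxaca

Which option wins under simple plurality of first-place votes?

First-place votes: Banff 8, Oaxaca 3, Reykjavik 11.
Reykjavik has the most first-place votes.

Reykjavik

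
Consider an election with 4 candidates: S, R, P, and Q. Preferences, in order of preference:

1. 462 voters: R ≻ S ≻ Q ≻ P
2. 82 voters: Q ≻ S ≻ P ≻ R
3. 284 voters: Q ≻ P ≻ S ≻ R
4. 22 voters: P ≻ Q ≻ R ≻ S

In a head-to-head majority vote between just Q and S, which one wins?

Voters preferring Q to S: 388; preferring S to Q: 462.
S wins the head-to-head.

S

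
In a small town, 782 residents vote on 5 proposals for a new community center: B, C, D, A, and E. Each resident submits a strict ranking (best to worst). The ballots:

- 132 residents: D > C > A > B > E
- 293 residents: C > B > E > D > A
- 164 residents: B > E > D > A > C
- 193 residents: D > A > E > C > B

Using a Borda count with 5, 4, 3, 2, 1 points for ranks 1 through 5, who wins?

D

B: 132·2 + 293·4 + 164·5 + 193·1 = 2449
C: 132·4 + 293·5 + 164·1 + 193·2 = 2543
D: 132·5 + 293·2 + 164·3 + 193·5 = 2703
A: 132·3 + 293·1 + 164·2 + 193·4 = 1789
E: 132·1 + 293·3 + 164·4 + 193·3 = 2246
D has the highest Borda score (2703).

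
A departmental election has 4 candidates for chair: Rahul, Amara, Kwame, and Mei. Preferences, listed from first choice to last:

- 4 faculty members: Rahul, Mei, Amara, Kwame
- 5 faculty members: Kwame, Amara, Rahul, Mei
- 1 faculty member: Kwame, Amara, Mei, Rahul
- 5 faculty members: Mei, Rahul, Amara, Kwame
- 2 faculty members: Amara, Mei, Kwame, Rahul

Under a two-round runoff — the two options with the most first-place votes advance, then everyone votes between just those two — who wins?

Round 1 first-place votes: Rahul 4, Amara 2, Kwame 6, Mei 5.
Kwame and Mei advance.
Runoff: Kwame is preferred to Mei by 6 voters; Mei by 11.
Mei wins the runoff.

Mei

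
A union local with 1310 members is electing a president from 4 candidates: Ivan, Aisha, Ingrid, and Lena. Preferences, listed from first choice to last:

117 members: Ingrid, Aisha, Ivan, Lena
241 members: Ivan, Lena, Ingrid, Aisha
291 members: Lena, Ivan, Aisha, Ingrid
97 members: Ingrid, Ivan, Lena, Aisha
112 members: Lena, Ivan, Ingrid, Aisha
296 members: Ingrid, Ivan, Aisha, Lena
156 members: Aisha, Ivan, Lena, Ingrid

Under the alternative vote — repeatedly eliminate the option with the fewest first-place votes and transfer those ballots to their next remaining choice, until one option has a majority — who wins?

Lena

Round 1: Ivan 241, Aisha 156, Ingrid 510, Lena 403. Eliminate Aisha.
Round 2: Ivan 397, Ingrid 510, Lena 403. Eliminate Ivan.
Round 3: Ingrid 510, Lena 800. Lena has a majority.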